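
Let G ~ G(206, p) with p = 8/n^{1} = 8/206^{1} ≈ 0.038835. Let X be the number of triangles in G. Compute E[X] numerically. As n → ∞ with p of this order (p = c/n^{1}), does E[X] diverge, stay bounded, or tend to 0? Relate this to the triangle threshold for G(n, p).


Number of potential triangles: C(206, 3) = 1435820.
Each occurs with probability p³ ≈ (0.038835)³ ≈ 5.8569066e-05.
By linearity: E[X] = C(206, 3)·p³ ≈ 1435820 · 5.8569066e-05 ≈ 84.09464.
Here α = 1, so p = 8/n is exactly at the triangle threshold p ~ 1/n. Asymptotically E[X] → c³/6 = 8³/6 = 256/3 ≈ 85.33333, a bounded constant. In this regime the triangle count is asymptotically Poisson(c³/6).

E[X] ≈ 84.09464; in regime p = Θ(1/n^{1}) E[X] stays bounded (at the triangle threshold p ~ 1/n).


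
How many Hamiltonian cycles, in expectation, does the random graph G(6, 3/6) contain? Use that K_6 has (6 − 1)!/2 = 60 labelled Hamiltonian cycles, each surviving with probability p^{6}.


K_6 has (6 − 1)!/2 = 60 labelled Hamiltonian cycles.
For each such Hamiltonian cycle H, let X_H = 1 if all 6 edges of H are present in G. Then P[X_H = 1] = p^{6} = (1/2)^{6} = 1/64.
Summing the indicators: E[X] = Σ_H E[X_H] = 60 · p^{6} = 60 · 1/64 = 15/16.
Numerically: E[X] ≈ 0.9375.

E[X] = 60 · (1/2)^{6} = 15/16 ≈ 0.9375.


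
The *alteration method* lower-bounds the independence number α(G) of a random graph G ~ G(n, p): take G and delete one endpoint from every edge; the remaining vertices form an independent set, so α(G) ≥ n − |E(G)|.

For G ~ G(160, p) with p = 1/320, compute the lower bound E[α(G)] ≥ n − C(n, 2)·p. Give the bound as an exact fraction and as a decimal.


E[|E(G)|] = C(160, 2)·p = 12720 · (1/320) = 159/4.
E[α(G)] ≥ n − E[|E(G)|] = 160 − 159/4 = 481/4.
Numerically: ≈ 120.250000.
(This is only a lower bound; the true E[α(G)] may be larger.)

E[α(G)] ≥ 481/4 ≈ 120.250000.


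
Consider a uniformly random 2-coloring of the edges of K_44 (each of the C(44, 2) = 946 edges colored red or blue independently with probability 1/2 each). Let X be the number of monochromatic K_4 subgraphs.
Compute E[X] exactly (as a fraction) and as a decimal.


Let X = Σ_S X_S over the C(44, 4) = 135751 subsets S of size 4, where X_S = 1 if the K_4 on S is monochromatic.
For a fixed S, the K_4 on S has C(4, 2) = 6 edges. P[all 6 edges red] = (1/2)^6, and likewise for blue, so P[monochromatic] = 2·(1/2)^6 = 2^{1 − 6} = 1/32.
By linearity: E[X] = C(44, 4) · 2^{1 − 6} = 135751 · 1/32 = 135751/32.
Numerically: E[X] ≈ 4242.21875.

E[X] = C(44,4)·2^(1−C(4,2)) = 135751/32 ≈ 4242.21875.


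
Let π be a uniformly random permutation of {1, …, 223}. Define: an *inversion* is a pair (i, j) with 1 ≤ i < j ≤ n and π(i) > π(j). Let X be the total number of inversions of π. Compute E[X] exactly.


Write X = Σ X_I over the C(223, 2) = 24753 pairs i < j, with X_I the indicator of one inversion.
There are 24753 indicators.
For each fixed pair i < j, the values π(i) and π(j) are two distinct elements of {1, …, 223} in uniformly random order; by symmetry P[π(i) > π(j)] = 1/2.
By linearity: E[X] = 24753 · (1/2) = C(223, 2) · (1/2) = 24753/2 = 24753/2 ≈ 12376.500000.

E[X] = 24753/2 = 12376.500000.


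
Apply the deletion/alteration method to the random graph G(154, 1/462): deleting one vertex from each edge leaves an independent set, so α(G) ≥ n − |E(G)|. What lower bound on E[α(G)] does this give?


E[|E(G)|] = C(154, 2)·p = 11781 · (1/462) = 51/2.
E[α(G)] ≥ n − E[|E(G)|] = 154 − 51/2 = 257/2.
Numerically: ≈ 128.5000.
(This is only a lower bound; the true E[α(G)] may be larger.)

E[α(G)] ≥ 257/2 ≈ 128.5000.


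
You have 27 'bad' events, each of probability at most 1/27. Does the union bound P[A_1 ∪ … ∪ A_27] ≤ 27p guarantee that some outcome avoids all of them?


Union bound: P[∪_{i=1}^{27} A_i] ≤ Σ_i P[A_i] ≤ 27·p = 27·(1/27) = 1.
Numerically: 1 ≈ 1.0000000.
Is 1 < 1? NO.
Since the bound 1 is ≥ 1, the union bound is uninformative here; it does NOT by itself certify existence.

27·p = 1 ≈ 1.0000000; existence NOT certified by the union bound.


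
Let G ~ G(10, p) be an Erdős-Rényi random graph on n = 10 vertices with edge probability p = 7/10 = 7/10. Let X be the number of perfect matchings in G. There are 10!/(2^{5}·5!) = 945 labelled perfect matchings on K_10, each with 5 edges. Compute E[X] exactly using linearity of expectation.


K_10 has 10!/(2^{5}·5!) = 945 labelled perfect matchings.
For each such perfect matching H, let X_H = 1 if all 5 edges of H are present in G. Then P[X_H = 1] = p^{5} = (7/10)^{5} = 16807/100000.
By linearity of expectation: E[X] = Σ_H E[X_H] = 945 · p^{5} = 945 · 16807/100000 = 3176523/20000.
Numerically: E[X] ≈ 158.8.

E[X] = 945 · (7/10)^{5} = 3176523/20000 ≈ 158.8.


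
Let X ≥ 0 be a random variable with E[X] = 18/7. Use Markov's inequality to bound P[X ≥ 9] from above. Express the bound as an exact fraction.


μ = E[X] = 18/7, a = 9.
Markov: P[X ≥ 9] ≤ μ/a = (18/7)/9 = 2/7.
Numerically: ≈ 0.285714.
(Since a = 9 > μ = 2.571429, the bound 2/7 is < 1 and informative.)

P[X ≥ 9] ≤ 2/7 ≈ 0.285714.


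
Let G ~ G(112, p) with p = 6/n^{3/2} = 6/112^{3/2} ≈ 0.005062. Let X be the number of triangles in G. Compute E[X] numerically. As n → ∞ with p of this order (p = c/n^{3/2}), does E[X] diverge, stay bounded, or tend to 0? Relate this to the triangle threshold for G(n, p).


Number of potential triangles: C(112, 3) = 227920.
Each occurs with probability p³ ≈ (0.005062)³ ≈ 1.297098e-07.
By linearity: E[X] = C(112, 3)·p³ ≈ 227920 · 1.297098e-07 ≈ 0.0296.
Since α = 3/2 > 1, p = c/n^{3/2} = o(1/n) is below the triangle threshold p ~ 1/n. Asymptotically E[X] ~ (c³/6)·n^{3(1−α)} = (6³/6)·n^{-1.5} → 0, so by Markov's inequality G has no triangles w.h.p.

E[X] ≈ 0.0296; in regime p = Θ(1/n^{3/2}) E[X] tends to 0 (below the triangle threshold p ~ 1/n).


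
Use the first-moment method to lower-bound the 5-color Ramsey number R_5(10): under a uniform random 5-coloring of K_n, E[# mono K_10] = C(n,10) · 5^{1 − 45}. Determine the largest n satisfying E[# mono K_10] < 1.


We need C(n, 10) · 5^{1 − 45} < 1, i.e. C(n, 10) < 5^{45 − 1} = 5684341886080801486968994140625.
Check values of n near the boundary:
  n = 5389: C(5389, 10) = 5645340767466558997768874792926; 5645340767466558997768874792926 < 5684341886080801486968994140625? YES
  n = 5390: C(5390, 10) = 5655833965919099070255434039753; 5655833965919099070255434039753 < 5684341886080801486968994140625? YES
  n = 5391: C(5391, 10) = 5666344714787188828795213697883; 5666344714787188828795213697883 < 5684341886080801486968994140625? YES
  n = 5392: C(5392, 10) = 5676873040158402483252283957448; 5676873040158402483252283957448 < 5684341886080801486968994140625? YES
  n = 5393: C(5393, 10) = 5687418968154238267170642278008; 5687418968154238267170642278008 < 5684341886080801486968994140625? NO
  n = 5394: C(5394, 10) = 5697982524930156243149785372878; 5697982524930156243149785372878 < 5684341886080801486968994140625? NO
  n = 5395: C(5395, 10) = 5708563736675616143322765475706; 5708563736675616143322765475706 < 5684341886080801486968994140625? NO
The largest n with C(n, 10) < 5684341886080801486968994140625 is n = 5392 (where E[X] = 5676873040158402483252283957448/5684341886080801486968994140625 ≈ 0.99869). Hence R_5(10) > 5392, i.e. R_5(10) ≥ 5393.

Largest n = 5392; hence R_5(10) > 5392.


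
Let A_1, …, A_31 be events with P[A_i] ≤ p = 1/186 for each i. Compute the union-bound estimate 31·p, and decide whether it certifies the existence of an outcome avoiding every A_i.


Union bound: P[∪_{i=1}^{31} A_i] ≤ Σ_i P[A_i] ≤ 31·p = 31·(1/186) = 1/6.
Numerically: 1/6 ≈ 0.166667.
Is 1/6 < 1? YES.
Since P[∪ A_i] ≤ 1/6 < 1, the complement has P[∩ A_i^c] ≥ 1 − 1/6 = 5/6 > 0, so some outcome avoids every A_i.

31·p = 1/6 ≈ 0.166667; existence CERTIFIED by the union bound.


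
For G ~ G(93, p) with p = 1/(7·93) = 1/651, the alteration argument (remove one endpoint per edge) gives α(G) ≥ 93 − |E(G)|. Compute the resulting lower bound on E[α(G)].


E[|E(G)|] = C(93, 2)·p = 4278 · (1/651) = 46/7.
E[α(G)] ≥ n − E[|E(G)|] = 93 − 46/7 = 605/7.
Numerically: ≈ 86.42857.
(This is only a lower bound; the true E[α(G)] may be larger.)

E[α(G)] ≥ 605/7 ≈ 86.42857.


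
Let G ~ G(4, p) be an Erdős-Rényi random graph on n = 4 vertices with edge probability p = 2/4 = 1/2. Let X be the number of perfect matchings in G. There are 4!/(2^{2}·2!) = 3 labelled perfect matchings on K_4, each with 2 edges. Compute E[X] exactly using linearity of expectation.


K_4 has 4!/(2^{2}·2!) = 3 labelled perfect matchings.
For each such perfect matching H, let X_H = 1 if all 2 edges of H are present in G. Then P[X_H = 1] = p^{2} = (1/2)^{2} = 1/4.
Summing the indicators: E[X] = Σ_H E[X_H] = 3 · p^{2} = 3 · 1/4 = 3/4.
Numerically: E[X] ≈ 0.75.

E[X] = 3 · (1/2)^{2} = 3/4 ≈ 0.75.


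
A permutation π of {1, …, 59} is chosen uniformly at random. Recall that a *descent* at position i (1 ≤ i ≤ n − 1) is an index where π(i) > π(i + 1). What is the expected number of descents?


Write X = Σ X_I over i = 1, …, 58, with X_I the indicator of one descent.
There are 58 indicators.
For each fixed i, the pair (π(i), π(i+1)) is a uniformly random ordered pair of distinct values from {1, …, 59}; by symmetry P[π(i) > π(i+1)] = 1/2.
By linearity: E[X] = 58 · (1/2) = (59 − 1) · (1/2) = 29 ≈ 29.0000.

E[X] = 29 = 29.0000.


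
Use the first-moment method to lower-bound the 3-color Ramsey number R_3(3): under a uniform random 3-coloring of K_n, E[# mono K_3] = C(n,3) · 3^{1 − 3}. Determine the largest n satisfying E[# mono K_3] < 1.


We need C(n, 3) · 3^{1 − 3} < 1, i.e. C(n, 3) < 3^{3 − 1} = 9.
Check values of n near the boundary:
  n = 3: C(3, 3) = 1; 1 < 9? YES
  n = 4: C(4, 3) = 4; 4 < 9? YES
  n = 5: C(5, 3) = 10; 10 < 9? NO
The largest n with C(n, 3) < 9 is n = 4 (where E[X] = 4/9 ≈ 0.4444). Hence R_3(3) > 4, i.e. R_3(3) ≥ 5.

Largest n = 4; hence R_3(3) > 4.


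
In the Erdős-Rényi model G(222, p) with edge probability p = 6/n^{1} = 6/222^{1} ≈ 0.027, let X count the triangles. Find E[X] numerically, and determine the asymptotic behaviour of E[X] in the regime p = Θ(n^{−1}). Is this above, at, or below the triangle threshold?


Number of potential triangles: C(222, 3) = 1798940.
Each occurs with probability p³ ≈ (0.027)³ ≈ 1.97422e-05.
By linearity: E[X] = C(222, 3)·p³ ≈ 1798940 · 1.97422e-05 ≈ 35.515.
Here α = 1, so p = 6/n is exactly at the triangle threshold p ~ 1/n. Asymptotically E[X] → c³/6 = 6³/6 = 36 ≈ 36.000, a bounded constant. In this regime the triangle count is asymptotically Poisson(c³/6).

E[X] ≈ 35.515; in regime p = Θ(1/n^{1}) E[X] stays bounded (at the triangle threshold p ~ 1/n).


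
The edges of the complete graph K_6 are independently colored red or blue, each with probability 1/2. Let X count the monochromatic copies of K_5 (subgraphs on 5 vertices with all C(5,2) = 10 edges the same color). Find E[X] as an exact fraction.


Let X = Σ_S X_S over the C(6, 5) = 6 subsets S of size 5, where X_S = 1 if the K_5 on S is monochromatic.
For a fixed S, the K_5 on S has C(5, 2) = 10 edges. P[all 10 edges red] = (1/2)^10, and likewise for blue, so P[monochromatic] = 2·(1/2)^10 = 2^{1 − 10} = 1/512.
Summing: E[X] = C(6, 5) · 2^{1 − 10} = 6 · 1/512 = 3/256.
Numerically: E[X] ≈ 0.011719.

E[X] = C(6,5)·2^(1−C(5,2)) = 3/256 ≈ 0.011719.


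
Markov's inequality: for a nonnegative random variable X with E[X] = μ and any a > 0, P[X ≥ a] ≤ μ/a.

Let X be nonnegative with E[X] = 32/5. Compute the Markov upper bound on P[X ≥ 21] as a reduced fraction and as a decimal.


μ = E[X] = 32/5, a = 21.
Markov: P[X ≥ 21] ≤ μ/a = (32/5)/21 = 32/105.
Numerically: ≈ 0.3048.
(Since a = 21 > μ = 6.4000, the bound 32/105 is < 1 and informative.)

P[X ≥ 21] ≤ 32/105 ≈ 0.3048.


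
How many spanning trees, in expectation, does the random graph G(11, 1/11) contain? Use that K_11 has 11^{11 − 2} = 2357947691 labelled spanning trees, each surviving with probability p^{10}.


K_11 has 11^{11 − 2} = 2357947691 labelled spanning trees.
For each such spanning tree H, let X_H = 1 if all 10 edges of H are present in G. Then P[X_H = 1] = p^{10} = (1/11)^{10} = 1/25937424601.
By linearity: E[X] = Σ_H E[X_H] = 2357947691 · p^{10} = 2357947691 · 1/25937424601 = 1/11.
Numerically: E[X] ≈ 0.0909.

E[X] = 2357947691 · (1/11)^{10} = 1/11 ≈ 0.0909.


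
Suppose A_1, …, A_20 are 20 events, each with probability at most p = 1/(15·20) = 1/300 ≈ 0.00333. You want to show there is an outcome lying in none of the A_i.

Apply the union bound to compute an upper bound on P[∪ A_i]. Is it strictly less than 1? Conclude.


Union bound: P[∪_{i=1}^{20} A_i] ≤ Σ_i P[A_i] ≤ 20·p = 20·(1/300) = 1/15.
Numerically: 1/15 ≈ 0.06667.
Is 1/15 < 1? YES.
Since P[∪ A_i] ≤ 1/15 < 1, the complement has P[∩ A_i^c] ≥ 1 − 1/15 = 14/15 > 0, so some outcome avoids every A_i.

20·p = 1/15 ≈ 0.06667; existence CERTIFIED by the union bound.


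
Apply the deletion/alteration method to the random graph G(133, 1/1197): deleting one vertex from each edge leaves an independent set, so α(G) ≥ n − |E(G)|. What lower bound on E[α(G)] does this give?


E[|E(G)|] = C(133, 2)·p = 8778 · (1/1197) = 22/3.
E[α(G)] ≥ n − E[|E(G)|] = 133 − 22/3 = 377/3.
Numerically: ≈ 125.666667.
(This is only a lower bound; the true E[α(G)] may be larger.)

E[α(G)] ≥ 377/3 ≈ 125.666667.


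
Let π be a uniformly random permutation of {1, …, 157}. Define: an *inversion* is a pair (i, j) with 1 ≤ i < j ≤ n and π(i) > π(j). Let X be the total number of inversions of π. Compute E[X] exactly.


Write X = Σ X_I over the C(157, 2) = 12246 pairs i < j, with X_I the indicator of one inversion.
There are 12246 indicators.
For each fixed pair i < j, the values π(i) and π(j) are two distinct elements of {1, …, 157} in uniformly random order; by symmetry P[π(i) > π(j)] = 1/2.
By linearity: E[X] = 12246 · (1/2) = C(157, 2) · (1/2) = 12246/2 = 6123 ≈ 6123.00000.

E[X] = 6123 = 6123.00000.


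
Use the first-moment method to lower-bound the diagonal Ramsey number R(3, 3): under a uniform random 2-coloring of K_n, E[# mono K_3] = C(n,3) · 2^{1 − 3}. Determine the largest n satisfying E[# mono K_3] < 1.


We need C(n, 3) · 2^{1 − 3} < 1, i.e. C(n, 3) < 2^{3 − 1} = 4.
Check values of n near the boundary:
  n = 3: C(3, 3) = 1; 1 < 4? YES
  n = 4: C(4, 3) = 4; 4 < 4? NO
  n = 5: C(5, 3) = 10; 10 < 4? NO
  n = 6: C(6, 3) = 20; 20 < 4? NO
The largest n with C(n, 3) < 4 is n = 3 (where E[X] = 1/4 ≈ 0.2500000). Hence R(3, 3) > 3, i.e. R(3, 3) ≥ 4.

Largest n = 3; hence R(3, 3) > 3.


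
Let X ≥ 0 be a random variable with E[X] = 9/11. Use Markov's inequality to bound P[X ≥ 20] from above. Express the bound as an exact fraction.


μ = E[X] = 9/11, a = 20.
Markov: P[X ≥ 20] ≤ μ/a = (9/11)/20 = 9/220.
Numerically: ≈ 0.04091.
(Since a = 20 > μ = 0.81818, the bound 9/220 is < 1 and informative.)

P[X ≥ 20] ≤ 9/220 ≈ 0.04091.


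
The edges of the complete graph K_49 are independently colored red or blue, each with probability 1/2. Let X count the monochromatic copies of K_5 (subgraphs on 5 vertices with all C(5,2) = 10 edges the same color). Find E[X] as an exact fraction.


Let X = Σ_S X_S over the C(49, 5) = 1906884 subsets S of size 5, where X_S = 1 if the K_5 on S is monochromatic.
For a fixed S, the K_5 on S has C(5, 2) = 10 edges. P[all 10 edges red] = (1/2)^10, and likewise for blue, so P[monochromatic] = 2·(1/2)^10 = 2^{1 − 10} = 1/512.
By linearity of expectation: E[X] = C(49, 5) · 2^{1 − 10} = 1906884 · 1/512 = 476721/128.
Numerically: E[X] ≈ 3724.382812.

E[X] = C(49,5)·2^(1−C(5,2)) = 476721/128 ≈ 3724.382812.


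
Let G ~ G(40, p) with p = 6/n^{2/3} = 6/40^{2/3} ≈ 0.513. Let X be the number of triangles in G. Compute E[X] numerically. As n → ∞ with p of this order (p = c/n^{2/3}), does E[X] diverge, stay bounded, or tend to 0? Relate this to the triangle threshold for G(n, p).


Number of potential triangles: C(40, 3) = 9880.
Each occurs with probability p³ ≈ (0.513)³ ≈ 1.350000e-01.
By linearity: E[X] = C(40, 3)·p³ ≈ 9880 · 1.350000e-01 ≈ 1333.8000.
Since α = 2/3 < 1, p = c/n^{2/3} ≫ 1/n is above the triangle threshold p ~ 1/n. Asymptotically E[X] ~ (c³/6)·n^{3(1−α)} = (6³/6)·n^{1} → ∞; triangles are abundant w.h.p.

E[X] ≈ 1333.8000; in regime p = Θ(1/n^{2/3}) E[X] diverges (above the triangle threshold p ~ 1/n).


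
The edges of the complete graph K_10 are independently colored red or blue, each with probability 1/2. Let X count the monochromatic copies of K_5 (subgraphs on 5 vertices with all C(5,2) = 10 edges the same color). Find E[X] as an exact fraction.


Let X = Σ_S X_S over the C(10, 5) = 252 subsets S of size 5, where X_S = 1 if the K_5 on S is monochromatic.
For a fixed S, the K_5 on S has C(5, 2) = 10 edges. P[all 10 edges red] = (1/2)^10, and likewise for blue, so P[monochromatic] = 2·(1/2)^10 = 2^{1 − 10} = 1/512.
By linearity: E[X] = C(10, 5) · 2^{1 − 10} = 252 · 1/512 = 63/128.
Numerically: E[X] ≈ 0.4922.

E[X] = C(10,5)·2^(1−C(5,2)) = 63/128 ≈ 0.4922.


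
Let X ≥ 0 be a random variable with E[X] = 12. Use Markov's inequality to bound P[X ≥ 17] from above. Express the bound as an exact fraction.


μ = E[X] = 12, a = 17.
Markov: P[X ≥ 17] ≤ μ/a = (12)/17 = 12/17.
Numerically: ≈ 0.705882.
(Since a = 17 > μ = 12.000000, the bound 12/17 is < 1 and informative.)

P[X ≥ 17] ≤ 12/17 ≈ 0.705882.


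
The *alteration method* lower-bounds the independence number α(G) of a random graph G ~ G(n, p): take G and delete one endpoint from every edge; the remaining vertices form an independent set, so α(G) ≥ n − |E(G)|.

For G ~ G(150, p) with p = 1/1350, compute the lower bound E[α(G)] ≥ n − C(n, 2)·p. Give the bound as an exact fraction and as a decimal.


E[|E(G)|] = C(150, 2)·p = 11175 · (1/1350) = 149/18.
E[α(G)] ≥ n − E[|E(G)|] = 150 − 149/18 = 2551/18.
Numerically: ≈ 141.72222.
(This is only a lower bound; the true E[α(G)] may be larger.)

E[α(G)] ≥ 2551/18 ≈ 141.72222.


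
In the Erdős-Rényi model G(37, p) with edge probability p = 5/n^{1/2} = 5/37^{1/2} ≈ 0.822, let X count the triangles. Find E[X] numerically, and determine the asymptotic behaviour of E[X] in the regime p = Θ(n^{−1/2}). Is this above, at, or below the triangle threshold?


Number of potential triangles: C(37, 3) = 7770.
Each occurs with probability p³ ≈ (0.822)³ ≈ 5.554020e-01.
By linearity: E[X] = C(37, 3)·p³ ≈ 7770 · 5.554020e-01 ≈ 4315.4734.
Since α = 1/2 < 1, p = c/n^{1/2} ≫ 1/n is above the triangle threshold p ~ 1/n. Asymptotically E[X] ~ (c³/6)·n^{3(1−α)} = (5³/6)·n^{1.5} → ∞; triangles are abundant w.h.p.

E[X] ≈ 4315.4734; in regime p = Θ(1/n^{1/2}) E[X] diverges (above the triangle threshold p ~ 1/n).


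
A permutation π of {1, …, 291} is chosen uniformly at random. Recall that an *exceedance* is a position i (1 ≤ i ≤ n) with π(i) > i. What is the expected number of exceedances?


Write X = Σ_{i=1}^{291} X_i, where X_i = 1_{π(i) > i}.
For each fixed i, π(i) is uniform over {1, …, 291} (marginal of a uniform permutation), so P[π(i) > i] = (n − i)/n. Summing: Σ_{i=1}^{291} (n − i)/n = (0 + 1 + … + 290)/291 = 291(291 − 1)/(2·291) = (291 − 1)/2.
Hence E[X] = Σ_{i=1}^{291} (291 − i)/291 = 145 ≈ 145.000.

E[X] = 145 = 145.000.


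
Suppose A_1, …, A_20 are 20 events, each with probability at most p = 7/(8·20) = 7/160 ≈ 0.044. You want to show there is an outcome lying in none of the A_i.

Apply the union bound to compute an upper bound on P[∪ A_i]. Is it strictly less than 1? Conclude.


Union bound: P[∪_{i=1}^{20} A_i] ≤ Σ_i P[A_i] ≤ 20·p = 20·(7/160) = 7/8.
Numerically: 7/8 ≈ 0.875.
Is 7/8 < 1? YES.
Since P[∪ A_i] ≤ 7/8 < 1, the complement has P[∩ A_i^c] ≥ 1 − 7/8 = 1/8 > 0, so some outcome avoids every A_i.

20·p = 7/8 ≈ 0.875; existence CERTIFIED by the union bound.


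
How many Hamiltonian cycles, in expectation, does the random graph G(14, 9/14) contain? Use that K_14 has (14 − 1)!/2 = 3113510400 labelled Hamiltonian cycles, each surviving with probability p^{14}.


K_14 has (14 − 1)!/2 = 3113510400 labelled Hamiltonian cycles.
For each such Hamiltonian cycle H, let X_H = 1 if all 14 edges of H are present in G. Then P[X_H = 1] = p^{14} = (9/14)^{14} = 22876792454961/11112006825558016.
By linearity: E[X] = Σ_H E[X_H] = 3113510400 · p^{14} = 3113510400 · 22876792454961/11112006825558016 = 19873641525435994725/3100448333024.
Numerically: E[X] ≈ 6.41e+06.

E[X] = 3113510400 · (9/14)^{14} = 19873641525435994725/3100448333024 ≈ 6.41e+06.


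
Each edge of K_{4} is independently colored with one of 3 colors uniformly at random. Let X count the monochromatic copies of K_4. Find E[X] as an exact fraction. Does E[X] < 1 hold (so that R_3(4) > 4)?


E[X] = C(4, 4) · 3^{1 − 6} = 1 · 3^{−5} = 1/243.
As a reduced fraction: E[X] = 1/243 ≈ 0.00412.
Is E[X] < 1? YES.
Since E[X] < 1, there exists a 3-coloring of K_{4} with no monochromatic K_4; hence R_3(4) > 4.

E[X] = 1/243 ≈ 0.00412; E[X] < 1, so R_3(4) > 4.


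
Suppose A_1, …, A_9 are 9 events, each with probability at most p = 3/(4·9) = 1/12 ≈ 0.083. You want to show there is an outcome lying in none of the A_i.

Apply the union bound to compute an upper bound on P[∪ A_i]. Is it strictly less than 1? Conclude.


Union bound: P[∪_{i=1}^{9} A_i] ≤ Σ_i P[A_i] ≤ 9·p = 9·(1/12) = 3/4.
Numerically: 3/4 ≈ 0.750.
Is 3/4 < 1? YES.
Since P[∪ A_i] ≤ 3/4 < 1, the complement has P[∩ A_i^c] ≥ 1 − 3/4 = 1/4 > 0, so some outcome avoids every A_i.

9·p = 3/4 ≈ 0.750; existence CERTIFIED by the union bound.


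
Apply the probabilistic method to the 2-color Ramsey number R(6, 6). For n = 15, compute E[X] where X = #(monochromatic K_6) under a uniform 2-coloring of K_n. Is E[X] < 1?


E[X] = C(15, 6) · 2^{1 − 15} = 5005 · 2^{−14} = 5005/16384.
As a reduced fraction: E[X] = 5005/16384 ≈ 0.30548.
Is E[X] < 1? YES.
Since E[X] < 1, there exists a 2-coloring of K_{15} with no monochromatic K_6; hence R(6, 6) > 15.

E[X] = 5005/16384 ≈ 0.30548; E[X] < 1, so R(6, 6) > 15.


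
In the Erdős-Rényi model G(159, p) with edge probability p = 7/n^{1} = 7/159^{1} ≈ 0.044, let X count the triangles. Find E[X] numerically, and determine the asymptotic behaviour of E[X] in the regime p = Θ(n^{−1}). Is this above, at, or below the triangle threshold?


Number of potential triangles: C(159, 3) = 657359.
Each occurs with probability p³ ≈ (0.044)³ ≈ 8.53302e-05.
By linearity: E[X] = C(159, 3)·p³ ≈ 657359 · 8.53302e-05 ≈ 56.093.
Here α = 1, so p = 7/n is exactly at the triangle threshold p ~ 1/n. Asymptotically E[X] → c³/6 = 7³/6 = 343/6 ≈ 57.167, a bounded constant. In this regime the triangle count is asymptotically Poisson(c³/6).

E[X] ≈ 56.093; in regime p = Θ(1/n^{1}) E[X] stays bounded (at the triangle threshold p ~ 1/n).


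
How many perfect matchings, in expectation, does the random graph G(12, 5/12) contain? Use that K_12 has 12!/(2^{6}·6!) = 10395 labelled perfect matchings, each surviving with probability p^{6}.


K_12 has 12!/(2^{6}·6!) = 10395 labelled perfect matchings.
For each such perfect matching H, let X_H = 1 if all 6 edges of H are present in G. Then P[X_H = 1] = p^{6} = (5/12)^{6} = 15625/2985984.
By linearity: E[X] = Σ_H E[X_H] = 10395 · p^{6} = 10395 · 15625/2985984 = 6015625/110592.
Numerically: E[X] ≈ 54.3948.

E[X] = 10395 · (5/12)^{6} = 6015625/110592 ≈ 54.3948.


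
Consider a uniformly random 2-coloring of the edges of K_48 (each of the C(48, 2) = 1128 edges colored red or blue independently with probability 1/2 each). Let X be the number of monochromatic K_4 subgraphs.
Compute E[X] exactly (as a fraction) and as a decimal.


Let X = Σ_S X_S over the C(48, 4) = 194580 subsets S of size 4, where X_S = 1 if the K_4 on S is monochromatic.
For a fixed S, the K_4 on S has C(4, 2) = 6 edges. P[all 6 edges red] = (1/2)^6, and likewise for blue, so P[monochromatic] = 2·(1/2)^6 = 2^{1 − 6} = 1/32.
By linearity of expectation: E[X] = C(48, 4) · 2^{1 − 6} = 194580 · 1/32 = 48645/8.
Numerically: E[X] ≈ 6080.625.

E[X] = C(48,4)·2^(1−C(4,2)) = 48645/8 ≈ 6080.625.


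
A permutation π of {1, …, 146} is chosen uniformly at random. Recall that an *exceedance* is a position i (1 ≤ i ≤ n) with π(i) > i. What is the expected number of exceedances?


Write X = Σ_{i=1}^{146} X_i, where X_i = 1_{π(i) > i}.
For each fixed i, π(i) is uniform over {1, …, 146} (marginal of a uniform permutation), so P[π(i) > i] = (n − i)/n. Summing: Σ_{i=1}^{146} (n − i)/n = (0 + 1 + … + 145)/146 = 146(146 − 1)/(2·146) = (146 − 1)/2.
Hence E[X] = Σ_{i=1}^{146} (146 − i)/146 = 145/2 ≈ 72.50000.

E[X] = 145/2 = 72.50000.


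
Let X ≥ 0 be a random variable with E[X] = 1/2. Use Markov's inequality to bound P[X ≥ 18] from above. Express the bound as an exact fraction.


μ = E[X] = 1/2, a = 18.
Markov: P[X ≥ 18] ≤ μ/a = (1/2)/18 = 1/36.
Numerically: ≈ 0.02778.
(Since a = 18 > μ = 0.50000, the bound 1/36 is < 1 and informative.)

P[X ≥ 18] ≤ 1/36 ≈ 0.02778.


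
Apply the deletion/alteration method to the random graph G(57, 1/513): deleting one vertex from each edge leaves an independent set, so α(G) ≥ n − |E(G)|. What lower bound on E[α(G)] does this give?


E[|E(G)|] = C(57, 2)·p = 1596 · (1/513) = 28/9.
E[α(G)] ≥ n − E[|E(G)|] = 57 − 28/9 = 485/9.
Numerically: ≈ 53.888889.
(This is only a lower bound; the true E[α(G)] may be larger.)

E[α(G)] ≥ 485/9 ≈ 53.888889.


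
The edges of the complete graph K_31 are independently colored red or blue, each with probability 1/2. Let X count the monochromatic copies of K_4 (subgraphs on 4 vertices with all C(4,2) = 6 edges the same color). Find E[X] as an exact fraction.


Let X = Σ_S X_S over the C(31, 4) = 31465 subsets S of size 4, where X_S = 1 if the K_4 on S is monochromatic.
For a fixed S, the K_4 on S has C(4, 2) = 6 edges. P[all 6 edges red] = (1/2)^6, and likewise for blue, so P[monochromatic] = 2·(1/2)^6 = 2^{1 − 6} = 1/32.
By linearity: E[X] = C(31, 4) · 2^{1 − 6} = 31465 · 1/32 = 31465/32.
Numerically: E[X] ≈ 983.281250.

E[X] = C(31,4)·2^(1−C(4,2)) = 31465/32 ≈ 983.281250.


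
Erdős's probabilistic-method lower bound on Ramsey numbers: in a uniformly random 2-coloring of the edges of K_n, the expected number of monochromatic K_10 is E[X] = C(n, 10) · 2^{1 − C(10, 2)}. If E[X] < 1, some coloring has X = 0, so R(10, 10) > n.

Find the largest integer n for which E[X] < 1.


We need C(n, 10) · 2^{1 − 45} < 1, i.e. C(n, 10) < 2^{45 − 1} = 17592186044416.
Check values of n near the boundary:
  n = 94: C(94, 10) = 9041256841903; 9041256841903 < 17592186044416? YES
  n = 95: C(95, 10) = 10104934117421; 10104934117421 < 17592186044416? YES
  n = 96: C(96, 10) = 11279926456656; 11279926456656 < 17592186044416? YES
  n = 97: C(97, 10) = 12576469727536; 12576469727536 < 17592186044416? YES
  n = 98: C(98, 10) = 14005614014756; 14005614014756 < 17592186044416? YES
  n = 99: C(99, 10) = 15579278510796; 15579278510796 < 17592186044416? YES
  n = 100: C(100, 10) = 17310309456440; 17310309456440 < 17592186044416? YES
  n = 101: C(101, 10) = 19212541264840; 19212541264840 < 17592186044416? NO
  n = 102: C(102, 10) = 21300860967540; 21300860967540 < 17592186044416? NO
The largest n with C(n, 10) < 17592186044416 is n = 100 (where E[X] = 2163788682055/2199023255552 ≈ 0.98398). Hence R(10, 10) > 100, i.e. R(10, 10) ≥ 101.

Largest n = 100; hence R(10, 10) > 100.


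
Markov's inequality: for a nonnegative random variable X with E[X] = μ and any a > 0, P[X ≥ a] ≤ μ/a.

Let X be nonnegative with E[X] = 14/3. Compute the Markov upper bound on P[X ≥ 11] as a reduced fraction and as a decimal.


μ = E[X] = 14/3, a = 11.
Markov: P[X ≥ 11] ≤ μ/a = (14/3)/11 = 14/33.
Numerically: ≈ 0.424242.
(Since a = 11 > μ = 4.666667, the bound 14/33 is < 1 and informative.)

P[X ≥ 11] ≤ 14/33 ≈ 0.424242.


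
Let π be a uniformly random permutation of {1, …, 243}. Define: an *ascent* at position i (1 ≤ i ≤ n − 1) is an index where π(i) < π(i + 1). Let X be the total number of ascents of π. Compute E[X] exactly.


Write X = Σ X_I over i = 1, …, 242, with X_I the indicator of one ascent.
There are 242 indicators.
For each fixed i, the pair (π(i), π(i+1)) is a uniformly random ordered pair of distinct values from {1, …, 243}; by symmetry P[π(i) < π(i+1)] = 1/2.
By linearity: E[X] = 242 · (1/2) = (243 − 1) · (1/2) = 121 ≈ 121.000000.

E[X] = 121 = 121.000000.


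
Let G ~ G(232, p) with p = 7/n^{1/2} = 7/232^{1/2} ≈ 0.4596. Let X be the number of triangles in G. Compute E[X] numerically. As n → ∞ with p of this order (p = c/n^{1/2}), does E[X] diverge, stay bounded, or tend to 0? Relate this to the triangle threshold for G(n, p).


Number of potential triangles: C(232, 3) = 2054360.
Each occurs with probability p³ ≈ (0.4596)³ ≈ 9.706488e-02.
By linearity: E[X] = C(232, 3)·p³ ≈ 2054360 · 9.706488e-02 ≈ 199406.2164.
Since α = 1/2 < 1, p = c/n^{1/2} ≫ 1/n is above the triangle threshold p ~ 1/n. Asymptotically E[X] ~ (c³/6)·n^{3(1−α)} = (7³/6)·n^{1.5} → ∞; triangles are abundant w.h.p.

E[X] ≈ 199406.2164; in regime p = Θ(1/n^{1/2}) E[X] diverges (above the triangle threshold p ~ 1/n).


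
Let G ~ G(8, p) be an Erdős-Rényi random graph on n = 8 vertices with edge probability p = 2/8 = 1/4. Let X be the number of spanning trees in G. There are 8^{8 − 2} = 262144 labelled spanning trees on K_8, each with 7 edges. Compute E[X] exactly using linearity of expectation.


K_8 has 8^{8 − 2} = 262144 labelled spanning trees.
For each such spanning tree H, let X_H = 1 if all 7 edges of H are present in G. Then P[X_H = 1] = p^{7} = (1/4)^{7} = 1/16384.
By linearity of expectation: E[X] = Σ_H E[X_H] = 262144 · p^{7} = 262144 · 1/16384 = 16.
Numerically: E[X] ≈ 16.

E[X] = 262144 · (1/4)^{7} = 16 ≈ 16.


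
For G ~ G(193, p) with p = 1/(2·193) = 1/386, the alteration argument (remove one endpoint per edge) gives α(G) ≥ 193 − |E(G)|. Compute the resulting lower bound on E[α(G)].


E[|E(G)|] = C(193, 2)·p = 18528 · (1/386) = 48.
E[α(G)] ≥ n − E[|E(G)|] = 193 − 48 = 145.
Numerically: ≈ 145.0000.
(This is only a lower bound; the true E[α(G)] may be larger.)

E[α(G)] ≥ 145 ≈ 145.0000.


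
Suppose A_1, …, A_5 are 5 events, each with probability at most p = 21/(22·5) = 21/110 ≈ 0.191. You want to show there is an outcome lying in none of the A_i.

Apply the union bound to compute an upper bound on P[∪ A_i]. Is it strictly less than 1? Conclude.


Union bound: P[∪_{i=1}^{5} A_i] ≤ Σ_i P[A_i] ≤ 5·p = 5·(21/110) = 21/22.
Numerically: 21/22 ≈ 0.955.
Is 21/22 < 1? YES.
Since P[∪ A_i] ≤ 21/22 < 1, the complement has P[∩ A_i^c] ≥ 1 − 21/22 = 1/22 > 0, so some outcome avoids every A_i.

5·p = 21/22 ≈ 0.955; existence CERTIFIED by the union bound.


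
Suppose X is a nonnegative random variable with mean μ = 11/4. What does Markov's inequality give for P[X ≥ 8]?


μ = E[X] = 11/4, a = 8.
Markov: P[X ≥ 8] ≤ μ/a = (11/4)/8 = 11/32.
Numerically: ≈ 0.343750.
(Since a = 8 > μ = 2.750000, the bound 11/32 is < 1 and informative.)

P[X ≥ 8] ≤ 11/32 ≈ 0.343750.


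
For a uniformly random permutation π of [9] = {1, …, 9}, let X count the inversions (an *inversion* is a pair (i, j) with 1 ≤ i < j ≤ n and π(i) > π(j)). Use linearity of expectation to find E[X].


Write X = Σ X_I over the C(9, 2) = 36 pairs i < j, with X_I the indicator of one inversion.
There are 36 indicators.
For each fixed pair i < j, the values π(i) and π(j) are two distinct elements of {1, …, 9} in uniformly random order; by symmetry P[π(i) > π(j)] = 1/2.
By linearity: E[X] = 36 · (1/2) = C(9, 2) · (1/2) = 36/2 = 18 ≈ 18.000000.

E[X] = 18 = 18.000000.


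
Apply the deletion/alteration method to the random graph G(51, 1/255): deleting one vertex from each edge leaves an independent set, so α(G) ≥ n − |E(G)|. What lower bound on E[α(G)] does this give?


E[|E(G)|] = C(51, 2)·p = 1275 · (1/255) = 5.
E[α(G)] ≥ n − E[|E(G)|] = 51 − 5 = 46.
Numerically: ≈ 46.000000.
(This is only a lower bound; the true E[α(G)] may be larger.)

E[α(G)] ≥ 46 ≈ 46.000000.


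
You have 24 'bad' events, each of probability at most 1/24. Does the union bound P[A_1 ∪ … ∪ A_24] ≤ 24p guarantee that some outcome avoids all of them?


Union bound: P[∪_{i=1}^{24} A_i] ≤ Σ_i P[A_i] ≤ 24·p = 24·(1/24) = 1.
Numerically: 1 ≈ 1.0000.
Is 1 < 1? NO.
Since the bound 1 is ≥ 1, the union bound is uninformative here; it does NOT by itself certify existence.

24·p = 1 ≈ 1.0000; existence NOT certified by the union bound.


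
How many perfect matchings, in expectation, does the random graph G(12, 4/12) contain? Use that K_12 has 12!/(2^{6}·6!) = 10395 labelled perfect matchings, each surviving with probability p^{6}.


K_12 has 12!/(2^{6}·6!) = 10395 labelled perfect matchings.
For each such perfect matching H, let X_H = 1 if all 6 edges of H are present in G. Then P[X_H = 1] = p^{6} = (1/3)^{6} = 1/729.
By linearity of expectation: E[X] = Σ_H E[X_H] = 10395 · p^{6} = 10395 · 1/729 = 385/27.
Numerically: E[X] ≈ 14.26.

E[X] = 10395 · (1/3)^{6} = 385/27 ≈ 14.26.


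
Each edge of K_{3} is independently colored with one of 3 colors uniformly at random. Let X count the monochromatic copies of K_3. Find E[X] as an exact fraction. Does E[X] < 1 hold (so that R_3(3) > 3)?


E[X] = C(3, 3) · 3^{1 − 3} = 1 · 3^{−2} = 1/9.
As a reduced fraction: E[X] = 1/9 ≈ 0.1111111.
Is E[X] < 1? YES.
Since E[X] < 1, there exists a 3-coloring of K_{3} with no monochromatic K_3; hence R_3(3) > 3.

E[X] = 1/9 ≈ 0.1111111; E[X] < 1, so R_3(3) > 3.


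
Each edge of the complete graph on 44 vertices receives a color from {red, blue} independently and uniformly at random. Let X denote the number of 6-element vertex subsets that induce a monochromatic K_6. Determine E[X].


Let X = Σ_S X_S over the C(44, 6) = 7059052 subsets S of size 6, where X_S = 1 if the K_6 on S is monochromatic.
For a fixed S, the K_6 on S has C(6, 2) = 15 edges. P[all 15 edges red] = (1/2)^15, and likewise for blue, so P[monochromatic] = 2·(1/2)^15 = 2^{1 − 15} = 1/16384.
By linearity: E[X] = C(44, 6) · 2^{1 − 15} = 7059052 · 1/16384 = 1764763/4096.
Numerically: E[X] ≈ 430.85034.

E[X] = C(44,6)·2^(1−C(6,2)) = 1764763/4096 ≈ 430.85034.


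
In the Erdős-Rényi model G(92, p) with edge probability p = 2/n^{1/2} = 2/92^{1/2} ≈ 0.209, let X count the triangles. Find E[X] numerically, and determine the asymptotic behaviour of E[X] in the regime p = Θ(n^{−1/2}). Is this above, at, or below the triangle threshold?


Number of potential triangles: C(92, 3) = 125580.
Each occurs with probability p³ ≈ (0.209)³ ≈ 9.06584e-03.
By linearity: E[X] = C(92, 3)·p³ ≈ 125580 · 9.06584e-03 ≈ 1138.489.
Since α = 1/2 < 1, p = c/n^{1/2} ≫ 1/n is above the triangle threshold p ~ 1/n. Asymptotically E[X] ~ (c³/6)·n^{3(1−α)} = (2³/6)·n^{1.5} → ∞; triangles are abundant w.h.p.

E[X] ≈ 1138.489; in regime p = Θ(1/n^{1/2}) E[X] diverges (above the triangle threshold p ~ 1/n).


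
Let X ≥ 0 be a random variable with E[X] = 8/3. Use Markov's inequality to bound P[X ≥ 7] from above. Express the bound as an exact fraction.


μ = E[X] = 8/3, a = 7.
Markov: P[X ≥ 7] ≤ μ/a = (8/3)/7 = 8/21.
Numerically: ≈ 0.3810.
(Since a = 7 > μ = 2.6667, the bound 8/21 is < 1 and informative.)

P[X ≥ 7] ≤ 8/21 ≈ 0.3810.


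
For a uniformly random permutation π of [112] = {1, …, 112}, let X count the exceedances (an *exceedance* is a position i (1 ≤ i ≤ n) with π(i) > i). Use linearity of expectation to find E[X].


Write X = Σ_{i=1}^{112} X_i, where X_i = 1_{π(i) > i}.
For each fixed i, π(i) is uniform over {1, …, 112} (marginal of a uniform permutation), so P[π(i) > i] = (n − i)/n. Summing: Σ_{i=1}^{112} (n − i)/n = (0 + 1 + … + 111)/112 = 112(112 − 1)/(2·112) = (112 − 1)/2.
Hence E[X] = Σ_{i=1}^{112} (112 − i)/112 = 111/2 ≈ 55.5000.

E[X] = 111/2 = 55.5000.


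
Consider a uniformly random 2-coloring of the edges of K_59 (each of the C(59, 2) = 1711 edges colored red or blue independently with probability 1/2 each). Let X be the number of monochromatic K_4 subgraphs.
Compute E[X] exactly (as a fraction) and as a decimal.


Let X = Σ_S X_S over the C(59, 4) = 455126 subsets S of size 4, where X_S = 1 if the K_4 on S is monochromatic.
For a fixed S, the K_4 on S has C(4, 2) = 6 edges. P[all 6 edges red] = (1/2)^6, and likewise for blue, so P[monochromatic] = 2·(1/2)^6 = 2^{1 − 6} = 1/32.
Summing: E[X] = C(59, 4) · 2^{1 − 6} = 455126 · 1/32 = 227563/16.
Numerically: E[X] ≈ 14222.6875.

E[X] = C(59,4)·2^(1−C(4,2)) = 227563/16 ≈ 14222.6875.


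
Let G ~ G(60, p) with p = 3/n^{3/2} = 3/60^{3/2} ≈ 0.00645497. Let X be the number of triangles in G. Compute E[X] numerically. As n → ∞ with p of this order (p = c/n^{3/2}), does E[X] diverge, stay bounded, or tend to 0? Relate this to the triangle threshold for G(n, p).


Number of potential triangles: C(60, 3) = 34220.
Each occurs with probability p³ ≈ (0.00645497)³ ≈ 2.68957177e-07.
By linearity: E[X] = C(60, 3)·p³ ≈ 34220 · 2.68957177e-07 ≈ 0.009204.
Since α = 3/2 > 1, p = c/n^{3/2} = o(1/n) is below the triangle threshold p ~ 1/n. Asymptotically E[X] ~ (c³/6)·n^{3(1−α)} = (3³/6)·n^{-1.5} → 0, so by Markov's inequality G has no triangles w.h.p.

E[X] ≈ 0.009204; in regime p = Θ(1/n^{3/2}) E[X] tends to 0 (below the triangle threshold p ~ 1/n).


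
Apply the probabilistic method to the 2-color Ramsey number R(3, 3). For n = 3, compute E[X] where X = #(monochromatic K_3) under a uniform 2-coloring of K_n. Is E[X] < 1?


E[X] = C(3, 3) · 2^{1 − 3} = 1 · 2^{−2} = 1/4.
As a reduced fraction: E[X] = 1/4 ≈ 0.2500.
Is E[X] < 1? YES.
Since E[X] < 1, there exists a 2-coloring of K_{3} with no monochromatic K_3; hence R(3, 3) > 3.

E[X] = 1/4 ≈ 0.2500; E[X] < 1, so R(3, 3) > 3.


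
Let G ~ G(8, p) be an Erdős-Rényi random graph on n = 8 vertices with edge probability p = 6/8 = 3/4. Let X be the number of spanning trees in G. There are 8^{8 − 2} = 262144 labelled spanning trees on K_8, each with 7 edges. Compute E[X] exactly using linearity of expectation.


K_8 has 8^{8 − 2} = 262144 labelled spanning trees.
For each such spanning tree H, let X_H = 1 if all 7 edges of H are present in G. Then P[X_H = 1] = p^{7} = (3/4)^{7} = 2187/16384.
Summing the indicators: E[X] = Σ_H E[X_H] = 262144 · p^{7} = 262144 · 2187/16384 = 34992.
Numerically: E[X] ≈ 3.499e+04.

E[X] = 262144 · (3/4)^{7} = 34992 ≈ 3.499e+04.


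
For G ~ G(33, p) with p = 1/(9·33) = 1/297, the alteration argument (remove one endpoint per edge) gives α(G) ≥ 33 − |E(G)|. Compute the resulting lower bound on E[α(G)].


E[|E(G)|] = C(33, 2)·p = 528 · (1/297) = 16/9.
E[α(G)] ≥ n − E[|E(G)|] = 33 − 16/9 = 281/9.
Numerically: ≈ 31.22222.
(This is only a lower bound; the true E[α(G)] may be larger.)

E[α(G)] ≥ 281/9 ≈ 31.22222.


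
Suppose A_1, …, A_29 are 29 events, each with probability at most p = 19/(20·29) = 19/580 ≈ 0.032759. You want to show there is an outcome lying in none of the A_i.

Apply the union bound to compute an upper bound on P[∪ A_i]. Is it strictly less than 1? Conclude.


Union bound: P[∪_{i=1}^{29} A_i] ≤ Σ_i P[A_i] ≤ 29·p = 29·(19/580) = 19/20.
Numerically: 19/20 ≈ 0.950000.
Is 19/20 < 1? YES.
Since P[∪ A_i] ≤ 19/20 < 1, the complement has P[∩ A_i^c] ≥ 1 − 19/20 = 1/20 > 0, so some outcome avoids every A_i.

29·p = 19/20 ≈ 0.950000; existence CERTIFIED by the union bound.
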